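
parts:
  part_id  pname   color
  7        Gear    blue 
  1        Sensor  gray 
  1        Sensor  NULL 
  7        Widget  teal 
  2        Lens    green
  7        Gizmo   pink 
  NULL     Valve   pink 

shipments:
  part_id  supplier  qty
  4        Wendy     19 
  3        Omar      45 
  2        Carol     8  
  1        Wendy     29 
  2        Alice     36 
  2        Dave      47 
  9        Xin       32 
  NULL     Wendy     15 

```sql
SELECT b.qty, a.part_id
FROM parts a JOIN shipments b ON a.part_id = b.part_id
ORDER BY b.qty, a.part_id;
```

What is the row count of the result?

INNER JOIN keeps only pairs where the ON condition holds.
Matching on a.part_id = b.part_id. A NULL in a compared column never satisfies the condition.
- a[0] part_id=7 → no match; dropped.
- a[1] part_id=1 → 1 match(es) in b → 1 row(s).
- a[2] part_id=1 → 1 match(es) in b → 1 row(s).
- a[3] part_id=7 → no match; dropped.
- a[4] part_id=2 → 3 match(es) in b → 3 row(s).
- a[5] part_id=7 → no match; dropped.
- a[6] part_id=NULL → no match; dropped.
Total: 5 rows.

5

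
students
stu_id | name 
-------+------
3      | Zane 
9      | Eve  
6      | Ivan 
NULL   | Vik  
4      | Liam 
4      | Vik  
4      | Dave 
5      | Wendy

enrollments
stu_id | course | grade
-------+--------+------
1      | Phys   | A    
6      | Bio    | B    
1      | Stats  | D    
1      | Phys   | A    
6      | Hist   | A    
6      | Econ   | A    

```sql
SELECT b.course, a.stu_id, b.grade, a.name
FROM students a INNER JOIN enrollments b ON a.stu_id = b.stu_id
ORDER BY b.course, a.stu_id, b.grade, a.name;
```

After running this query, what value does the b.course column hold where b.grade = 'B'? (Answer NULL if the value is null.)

INNER JOIN keeps only pairs where the ON condition holds.
Matching on a.stu_id = b.stu_id. A NULL in a compared column never satisfies the condition.
Matched pairs: 3.

Bio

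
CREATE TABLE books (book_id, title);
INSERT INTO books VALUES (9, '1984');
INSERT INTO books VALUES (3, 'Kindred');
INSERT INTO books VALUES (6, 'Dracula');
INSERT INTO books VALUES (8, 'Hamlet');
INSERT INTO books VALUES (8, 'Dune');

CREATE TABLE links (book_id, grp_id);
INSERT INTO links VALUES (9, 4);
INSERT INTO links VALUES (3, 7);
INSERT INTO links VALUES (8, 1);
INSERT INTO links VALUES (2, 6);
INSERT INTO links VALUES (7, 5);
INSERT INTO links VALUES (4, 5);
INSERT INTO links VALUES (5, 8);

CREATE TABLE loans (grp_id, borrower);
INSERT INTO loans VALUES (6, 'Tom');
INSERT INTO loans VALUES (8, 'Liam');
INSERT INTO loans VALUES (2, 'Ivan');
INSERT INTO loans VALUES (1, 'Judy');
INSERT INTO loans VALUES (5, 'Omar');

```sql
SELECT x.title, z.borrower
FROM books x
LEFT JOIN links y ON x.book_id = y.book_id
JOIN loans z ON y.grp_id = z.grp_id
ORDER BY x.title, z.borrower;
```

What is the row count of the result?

Evaluate left to right. First `books x LEFT JOIN links y` on book_id: 5 row(s).
Then INNER JOIN `loans z` on grp_id: keep only rows whose y.grp_id appears in z.
Result: 2 row(s).

2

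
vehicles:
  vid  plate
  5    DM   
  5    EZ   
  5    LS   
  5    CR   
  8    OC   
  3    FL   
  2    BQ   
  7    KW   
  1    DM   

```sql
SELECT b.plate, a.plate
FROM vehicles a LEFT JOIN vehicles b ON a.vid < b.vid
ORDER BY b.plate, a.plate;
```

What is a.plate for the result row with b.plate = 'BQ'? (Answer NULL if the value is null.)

DM

LEFT JOIN keeps every row from `vehicles a`; unmatched rows get NULL for `vehicles b`'s columns.
Matching on a.vid < b.vid.
- a row (vid=5): matches 2 b row(s) → 2 output row(s).
- a row (vid=5): matches 2 b row(s) → 2 output row(s).
- a row (vid=5): matches 2 b row(s) → 2 output row(s).
- a row (vid=5): matches 2 b row(s) → 2 output row(s).
- a row (vid=8): no match → kept, b columns NULL.
- a row (vid=3): matches 6 b row(s) → 6 output row(s).
- a row (vid=2): matches 7 b row(s) → 7 output row(s).
- a row (vid=7): matches 1 b row(s) → 1 output row(s).
- a row (vid=1): matches 8 b row(s) → 8 output row(s).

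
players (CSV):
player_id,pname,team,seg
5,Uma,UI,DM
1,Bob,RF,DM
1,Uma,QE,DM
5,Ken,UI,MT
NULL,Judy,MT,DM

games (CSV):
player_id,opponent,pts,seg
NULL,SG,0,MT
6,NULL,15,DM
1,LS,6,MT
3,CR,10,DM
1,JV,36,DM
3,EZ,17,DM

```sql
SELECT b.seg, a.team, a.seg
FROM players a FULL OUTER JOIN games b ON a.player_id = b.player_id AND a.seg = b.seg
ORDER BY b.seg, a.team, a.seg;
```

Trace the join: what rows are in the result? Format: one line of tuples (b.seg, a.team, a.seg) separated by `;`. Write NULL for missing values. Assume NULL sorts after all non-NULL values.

FULL OUTER JOIN keeps every row from both sides; unmatched rows get NULL for the other side's columns.
Matching on a.player_id = b.player_id AND a.seg = b.seg. A NULL in a compared column never satisfies the condition.
- a[0] player_id=5, seg=DM → no match; kept with NULLs on the b side.
- a[1] player_id=1, seg=DM → 1 match(es) in b → 1 row(s).
- a[2] player_id=1, seg=DM → 1 match(es) in b → 1 row(s).
- a[3] player_id=5, seg=MT → no match; kept with NULLs on the b side.
- a[4] player_id=NULL, seg=DM → no match; kept with NULLs on the b side.
- 5 b row(s) had no a match → kept, a columns NULL.
After projecting and ordering:
b.seg | a.team | a.seg
DM | QE | DM
DM | RF | DM
DM | NULL | NULL
DM | NULL | NULL
DM | NULL | NULL
MT | NULL | NULL
MT | NULL | NULL
NULL | MT | DM
NULL | UI | DM
NULL | UI | MT

(DM, QE, DM); (DM, RF, DM); (DM, NULL, NULL); (DM, NULL, NULL); (DM, NULL, NULL); (MT, NULL, NULL); (MT, NULL, NULL); (NULL, MT, DM); (NULL, UI, DM); (NULL, UI, MT)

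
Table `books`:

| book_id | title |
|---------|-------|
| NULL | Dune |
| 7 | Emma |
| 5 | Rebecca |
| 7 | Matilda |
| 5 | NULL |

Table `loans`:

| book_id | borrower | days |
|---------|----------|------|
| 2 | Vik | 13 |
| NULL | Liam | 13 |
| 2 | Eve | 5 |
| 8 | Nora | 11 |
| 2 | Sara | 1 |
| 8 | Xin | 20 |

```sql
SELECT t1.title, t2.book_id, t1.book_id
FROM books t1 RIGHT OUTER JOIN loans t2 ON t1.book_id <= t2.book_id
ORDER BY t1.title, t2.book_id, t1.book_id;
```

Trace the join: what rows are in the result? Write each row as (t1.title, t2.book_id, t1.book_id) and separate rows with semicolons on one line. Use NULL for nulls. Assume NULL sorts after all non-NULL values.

RIGHT JOIN keeps every row from `loans`; unmatched rows get NULL for `books`'s columns.
Matching on t1.book_id <= t2.book_id. A NULL in a compared column never satisfies the condition.
- t1 row (book_id=NULL): no match.
- t1 row (book_id=7): matches 2 t2 row(s) → 2 output row(s).
- t1 row (book_id=5): matches 2 t2 row(s) → 2 output row(s).
- t1 row (book_id=7): matches 2 t2 row(s) → 2 output row(s).
- t1 row (book_id=5): matches 2 t2 row(s) → 2 output row(s).
- plus 4 unmatched t2 row(s), each kept with NULL t1 columns.

(Emma, 8, 7); (Emma, 8, 7); (Matilda, 8, 7); (Matilda, 8, 7); (Rebecca, 8, 5); (Rebecca, 8, 5); (NULL, 2, NULL); (NULL, 2, NULL); (NULL, 2, NULL); (NULL, 8, 5); (NULL, 8, 5); (NULL, NULL, NULL)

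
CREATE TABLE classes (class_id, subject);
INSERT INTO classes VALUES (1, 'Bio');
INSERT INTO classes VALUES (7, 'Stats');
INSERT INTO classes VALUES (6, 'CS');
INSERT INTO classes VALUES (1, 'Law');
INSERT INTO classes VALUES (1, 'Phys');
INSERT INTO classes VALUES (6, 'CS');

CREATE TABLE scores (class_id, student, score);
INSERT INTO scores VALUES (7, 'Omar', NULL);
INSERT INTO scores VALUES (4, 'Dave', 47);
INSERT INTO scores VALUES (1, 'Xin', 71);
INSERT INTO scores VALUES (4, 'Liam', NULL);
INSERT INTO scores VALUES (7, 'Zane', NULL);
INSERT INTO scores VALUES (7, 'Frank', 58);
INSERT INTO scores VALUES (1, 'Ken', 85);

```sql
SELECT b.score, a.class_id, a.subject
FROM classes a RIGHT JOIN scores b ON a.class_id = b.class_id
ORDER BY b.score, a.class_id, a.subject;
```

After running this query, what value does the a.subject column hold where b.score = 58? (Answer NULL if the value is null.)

Stats

RIGHT JOIN keeps every row from `scores`; unmatched rows get NULL for `classes`'s columns.
Matching on a.class_id = b.class_id.
- a (class_id=1) pairs with 2 row(s) of b.
- a (class_id=7) pairs with 3 row(s) of b.
- a (class_id=6) has no partner in b.
- a (class_id=1) pairs with 2 row(s) of b.
- a (class_id=1) pairs with 2 row(s) of b.
- a (class_id=6) has no partner in b.
- 2 row(s) from b found no a partner → padded with NULL.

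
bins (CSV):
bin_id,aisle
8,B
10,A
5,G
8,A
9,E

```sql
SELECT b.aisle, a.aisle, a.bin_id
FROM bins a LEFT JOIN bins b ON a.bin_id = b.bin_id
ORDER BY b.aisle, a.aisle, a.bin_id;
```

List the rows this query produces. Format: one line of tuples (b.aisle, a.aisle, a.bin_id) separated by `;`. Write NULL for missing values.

LEFT JOIN keeps every row from `bins a`; unmatched rows get NULL for `bins b`'s columns.
Matching on a.bin_id = b.bin_id.
- a row (bin_id=8): matches 2 b row(s) → 2 output row(s).
- a row (bin_id=10): matches 1 b row(s) → 1 output row(s).
- a row (bin_id=5): matches 1 b row(s) → 1 output row(s).
- a row (bin_id=8): matches 2 b row(s) → 2 output row(s).
- a row (bin_id=9): matches 1 b row(s) → 1 output row(s).
After projecting and ordering:
b.aisle | a.aisle | a.bin_id
A | A | 8
A | A | 10
A | B | 8
B | A | 8
B | B | 8
E | E | 9
G | G | 5

(A, A, 8); (A, A, 10); (A, B, 8); (B, A, 8); (B, B, 8); (E, E, 9); (G, G, 5)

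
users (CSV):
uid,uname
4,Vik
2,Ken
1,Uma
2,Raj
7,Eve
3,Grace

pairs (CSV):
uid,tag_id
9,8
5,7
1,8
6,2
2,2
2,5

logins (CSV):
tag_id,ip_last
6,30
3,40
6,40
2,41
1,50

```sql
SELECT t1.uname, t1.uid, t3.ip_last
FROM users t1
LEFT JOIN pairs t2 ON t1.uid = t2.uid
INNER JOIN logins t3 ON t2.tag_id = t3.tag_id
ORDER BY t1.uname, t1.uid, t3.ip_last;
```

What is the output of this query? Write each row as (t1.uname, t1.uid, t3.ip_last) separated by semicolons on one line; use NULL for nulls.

(Ken, 2, 41); (Raj, 2, 41)

Evaluate left to right. First `users t1 LEFT JOIN pairs t2` on uid: 8 row(s).
Then INNER JOIN `logins t3` on tag_id: keep only rows whose t2.tag_id appears in t3.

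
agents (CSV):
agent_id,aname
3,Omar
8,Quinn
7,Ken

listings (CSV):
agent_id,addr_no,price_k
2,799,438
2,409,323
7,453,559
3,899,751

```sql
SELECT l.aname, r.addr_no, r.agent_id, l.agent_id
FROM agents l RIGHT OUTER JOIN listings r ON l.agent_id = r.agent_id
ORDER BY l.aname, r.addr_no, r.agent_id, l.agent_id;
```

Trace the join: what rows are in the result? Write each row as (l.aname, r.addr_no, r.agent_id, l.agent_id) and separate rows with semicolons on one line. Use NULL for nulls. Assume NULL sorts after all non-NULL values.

(Ken, 453, 7, 7); (Omar, 899, 3, 3); (NULL, 409, 2, NULL); (NULL, 799, 2, NULL)

RIGHT JOIN keeps every row from `listings`; unmatched rows get NULL for `agents`'s columns.
Matching on l.agent_id = r.agent_id.
- l[0] agent_id=3 → 1 match(es) in r → 1 row(s).
- l[1] agent_id=8 → no match.
- l[2] agent_id=7 → 1 match(es) in r → 1 row(s).
- 2 row(s) from r found no l partner → padded with NULL.
After projecting and ordering:
l.aname | r.addr_no | r.agent_id | l.agent_id
Ken | 453 | 7 | 7
Omar | 899 | 3 | 3
NULL | 409 | 2 | NULL
NULL | 799 | 2 | NULL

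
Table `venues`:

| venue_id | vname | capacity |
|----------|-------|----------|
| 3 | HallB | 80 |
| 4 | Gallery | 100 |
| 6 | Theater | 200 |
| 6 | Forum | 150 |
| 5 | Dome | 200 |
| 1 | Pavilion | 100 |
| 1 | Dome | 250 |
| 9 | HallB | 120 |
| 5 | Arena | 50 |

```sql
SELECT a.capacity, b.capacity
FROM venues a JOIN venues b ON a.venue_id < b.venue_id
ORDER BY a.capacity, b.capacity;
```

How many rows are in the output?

INNER JOIN keeps only pairs where the ON condition holds.
Matching on a.venue_id < b.venue_id.
- a[0] venue_id=3 → 6 match(es) in b → 6 row(s).
- a[1] venue_id=4 → 5 match(es) in b → 5 row(s).
- a[2] venue_id=6 → 1 match(es) in b → 1 row(s).
- a[3] venue_id=6 → 1 match(es) in b → 1 row(s).
- a[4] venue_id=5 → 3 match(es) in b → 3 row(s).
- a[5] venue_id=1 → 7 match(es) in b → 7 row(s).
- a[6] venue_id=1 → 7 match(es) in b → 7 row(s).
- a[7] venue_id=9 → no match; dropped.
- a[8] venue_id=5 → 3 match(es) in b → 3 row(s).
Total: 33 rows.

33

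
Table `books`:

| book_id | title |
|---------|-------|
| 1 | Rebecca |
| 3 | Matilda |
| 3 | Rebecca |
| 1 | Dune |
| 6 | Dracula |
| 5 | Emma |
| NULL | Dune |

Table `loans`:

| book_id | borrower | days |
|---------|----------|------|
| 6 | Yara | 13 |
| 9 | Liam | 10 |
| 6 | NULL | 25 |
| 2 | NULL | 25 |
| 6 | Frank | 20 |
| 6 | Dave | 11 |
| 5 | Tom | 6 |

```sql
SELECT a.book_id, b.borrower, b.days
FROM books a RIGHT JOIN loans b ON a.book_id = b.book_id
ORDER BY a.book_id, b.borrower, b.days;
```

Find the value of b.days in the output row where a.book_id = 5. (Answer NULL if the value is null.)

RIGHT JOIN keeps every row from `loans`; unmatched rows get NULL for `books`'s columns.
Matching on a.book_id = b.book_id. A NULL in a compared column never satisfies the condition.
Matched pairs: 5; unmatched b rows kept: 2.

6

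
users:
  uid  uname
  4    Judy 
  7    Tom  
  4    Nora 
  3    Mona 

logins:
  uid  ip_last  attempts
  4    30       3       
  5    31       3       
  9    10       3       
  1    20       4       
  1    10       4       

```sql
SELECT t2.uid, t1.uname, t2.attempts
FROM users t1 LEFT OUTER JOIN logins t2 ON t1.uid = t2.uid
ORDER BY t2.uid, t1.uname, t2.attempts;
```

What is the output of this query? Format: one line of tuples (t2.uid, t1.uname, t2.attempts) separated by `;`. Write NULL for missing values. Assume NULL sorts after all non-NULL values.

LEFT JOIN keeps every row from `users`; unmatched rows get NULL for `logins`'s columns.
Matching on t1.uid = t2.uid.
Matched pairs: 2; unmatched t1 rows kept: 2.

(4, Judy, 3); (4, Nora, 3); (NULL, Mona, NULL); (NULL, Tom, NULL)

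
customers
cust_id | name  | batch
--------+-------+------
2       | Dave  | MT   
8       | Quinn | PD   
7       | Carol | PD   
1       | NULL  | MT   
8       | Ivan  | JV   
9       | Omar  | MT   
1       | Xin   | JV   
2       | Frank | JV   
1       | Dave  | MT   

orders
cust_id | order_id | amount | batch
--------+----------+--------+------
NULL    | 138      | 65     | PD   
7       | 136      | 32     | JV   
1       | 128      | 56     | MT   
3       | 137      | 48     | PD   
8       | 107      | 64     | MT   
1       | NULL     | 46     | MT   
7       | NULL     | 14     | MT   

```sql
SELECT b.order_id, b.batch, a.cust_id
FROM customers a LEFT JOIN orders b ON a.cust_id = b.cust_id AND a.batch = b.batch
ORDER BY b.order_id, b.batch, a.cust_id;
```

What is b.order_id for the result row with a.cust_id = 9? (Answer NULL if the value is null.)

NULL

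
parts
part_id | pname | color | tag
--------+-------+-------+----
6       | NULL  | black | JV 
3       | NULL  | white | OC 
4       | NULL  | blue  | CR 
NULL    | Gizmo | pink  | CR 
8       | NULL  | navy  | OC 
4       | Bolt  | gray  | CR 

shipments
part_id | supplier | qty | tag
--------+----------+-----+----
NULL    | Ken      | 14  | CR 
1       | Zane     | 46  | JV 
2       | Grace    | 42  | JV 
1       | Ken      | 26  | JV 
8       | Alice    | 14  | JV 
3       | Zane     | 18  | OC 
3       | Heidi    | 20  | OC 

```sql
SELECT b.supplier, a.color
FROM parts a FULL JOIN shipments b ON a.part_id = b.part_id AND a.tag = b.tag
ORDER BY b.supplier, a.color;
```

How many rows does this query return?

12

FULL OUTER JOIN keeps every row from both sides; unmatched rows get NULL for the other side's columns.
Matching on a.part_id = b.part_id AND a.tag = b.tag. A NULL in a compared column never satisfies the condition.
- a row (part_id=6, tag=JV): no match → kept, b columns NULL.
- a row (part_id=3, tag=OC): matches 2 b row(s) → 2 output row(s).
- a row (part_id=4, tag=CR): no match → kept, b columns NULL.
- a row (part_id=NULL, tag=CR): no match → kept, b columns NULL.
- a row (part_id=8, tag=OC): no match → kept, b columns NULL.
- a row (part_id=4, tag=CR): no match → kept, b columns NULL.
- 5 row(s) from b found no a partner → padded with NULL.
Total: 2 matched + 10 padded = 12 rows.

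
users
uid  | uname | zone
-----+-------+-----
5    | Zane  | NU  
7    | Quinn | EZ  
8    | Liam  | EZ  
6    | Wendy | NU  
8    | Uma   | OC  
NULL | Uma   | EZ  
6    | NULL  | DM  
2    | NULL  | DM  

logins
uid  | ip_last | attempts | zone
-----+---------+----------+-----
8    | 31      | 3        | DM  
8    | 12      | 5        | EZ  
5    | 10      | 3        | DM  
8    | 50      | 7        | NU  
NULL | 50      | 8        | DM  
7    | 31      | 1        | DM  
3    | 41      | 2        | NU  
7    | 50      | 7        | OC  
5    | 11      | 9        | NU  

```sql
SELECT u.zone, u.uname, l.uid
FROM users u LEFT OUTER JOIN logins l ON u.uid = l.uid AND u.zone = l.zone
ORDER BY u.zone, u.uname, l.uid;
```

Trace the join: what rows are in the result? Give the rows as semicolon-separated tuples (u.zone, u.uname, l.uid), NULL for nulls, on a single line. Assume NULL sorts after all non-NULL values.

LEFT JOIN keeps every row from `users`; unmatched rows get NULL for `logins`'s columns.
Matching on u.uid = l.uid AND u.zone = l.zone. A NULL in a compared column never satisfies the condition.
- u row (uid=5, zone=NU): matches 1 l row(s) → 1 output row(s).
- u row (uid=7, zone=EZ): no match → kept, l columns NULL.
- u row (uid=8, zone=EZ): matches 1 l row(s) → 1 output row(s).
- u row (uid=6, zone=NU): no match → kept, l columns NULL.
- u row (uid=8, zone=OC): no match → kept, l columns NULL.
- u row (uid=NULL, zone=EZ): no match → kept, l columns NULL.
- u row (uid=6, zone=DM): no match → kept, l columns NULL.
- u row (uid=2, zone=DM): no match → kept, l columns NULL.
After projecting and ordering:
u.zone | u.uname | l.uid
DM | NULL | NULL
DM | NULL | NULL
EZ | Liam | 8
EZ | Quinn | NULL
EZ | Uma | NULL
NU | Wendy | NULL
NU | Zane | 5
OC | Uma | NULL

(DM, NULL, NULL); (DM, NULL, NULL); (EZ, Liam, 8); (EZ, Quinn, NULL); (EZ, Uma, NULL); (NU, Wendy, NULL); (NU, Zane, 5); (OC, Uma, NULL)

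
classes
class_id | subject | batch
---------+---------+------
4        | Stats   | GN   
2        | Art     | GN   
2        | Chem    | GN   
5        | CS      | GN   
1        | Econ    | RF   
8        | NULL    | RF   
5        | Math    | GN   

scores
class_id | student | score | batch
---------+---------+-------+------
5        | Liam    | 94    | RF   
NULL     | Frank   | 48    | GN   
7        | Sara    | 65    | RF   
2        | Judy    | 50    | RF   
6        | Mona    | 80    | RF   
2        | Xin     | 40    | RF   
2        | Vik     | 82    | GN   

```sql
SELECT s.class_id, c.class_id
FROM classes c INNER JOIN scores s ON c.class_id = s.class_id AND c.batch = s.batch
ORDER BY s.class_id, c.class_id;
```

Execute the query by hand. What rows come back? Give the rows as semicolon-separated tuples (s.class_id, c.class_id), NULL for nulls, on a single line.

INNER JOIN keeps only pairs where the ON condition holds.
Matching on c.class_id = s.class_id AND c.batch = s.batch. A NULL in a compared column never satisfies the condition.
- c[0] class_id=4, batch=GN → no match; dropped.
- c[1] class_id=2, batch=GN → 1 match(es) in s → 1 row(s).
- c[2] class_id=2, batch=GN → 1 match(es) in s → 1 row(s).
- c[3] class_id=5, batch=GN → no match; dropped.
- c[4] class_id=1, batch=RF → no match; dropped.
- c[5] class_id=8, batch=RF → no match; dropped.
- c[6] class_id=5, batch=GN → no match; dropped.
After projecting and ordering:
s.class_id | c.class_id
2 | 2
2 | 2

(2, 2); (2, 2)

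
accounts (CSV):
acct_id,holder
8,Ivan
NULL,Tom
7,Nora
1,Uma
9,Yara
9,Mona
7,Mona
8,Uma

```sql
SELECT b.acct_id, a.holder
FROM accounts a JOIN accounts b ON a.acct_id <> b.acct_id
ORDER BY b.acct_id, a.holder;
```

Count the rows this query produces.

INNER JOIN keeps only pairs where the ON condition holds.
Matching on a.acct_id <> b.acct_id. A NULL in a compared column never satisfies the condition.
- a (acct_id=8) pairs with 5 row(s) of b.
- a (acct_id=NULL) has no partner → excluded.
- a (acct_id=7) pairs with 5 row(s) of b.
- a (acct_id=1) pairs with 6 row(s) of b.
- a (acct_id=9) pairs with 5 row(s) of b.
- a (acct_id=9) pairs with 5 row(s) of b.
- a (acct_id=7) pairs with 5 row(s) of b.
- a (acct_id=8) pairs with 5 row(s) of b.
Total: 36 rows.

36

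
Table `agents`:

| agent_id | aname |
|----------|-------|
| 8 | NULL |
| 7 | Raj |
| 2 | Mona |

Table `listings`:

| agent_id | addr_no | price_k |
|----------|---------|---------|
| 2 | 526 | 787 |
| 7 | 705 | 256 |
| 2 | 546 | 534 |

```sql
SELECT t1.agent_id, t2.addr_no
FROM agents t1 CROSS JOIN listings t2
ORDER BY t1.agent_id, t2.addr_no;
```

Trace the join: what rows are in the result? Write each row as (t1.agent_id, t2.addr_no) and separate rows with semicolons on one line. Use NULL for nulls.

(2, 526); (2, 546); (2, 705); (7, 526); (7, 546); (7, 705); (8, 526); (8, 546); (8, 705)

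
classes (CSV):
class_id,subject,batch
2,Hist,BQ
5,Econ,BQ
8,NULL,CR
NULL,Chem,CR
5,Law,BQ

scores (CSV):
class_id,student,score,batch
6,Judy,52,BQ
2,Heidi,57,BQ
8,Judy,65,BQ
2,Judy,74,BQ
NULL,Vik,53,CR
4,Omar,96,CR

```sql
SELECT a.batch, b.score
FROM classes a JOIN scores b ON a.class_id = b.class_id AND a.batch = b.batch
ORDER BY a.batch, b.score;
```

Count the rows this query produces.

INNER JOIN keeps only pairs where the ON condition holds.
Matching on a.class_id = b.class_id AND a.batch = b.batch. A NULL in a compared column never satisfies the condition.
Matched pairs: 2.
Total: 2 rows.

2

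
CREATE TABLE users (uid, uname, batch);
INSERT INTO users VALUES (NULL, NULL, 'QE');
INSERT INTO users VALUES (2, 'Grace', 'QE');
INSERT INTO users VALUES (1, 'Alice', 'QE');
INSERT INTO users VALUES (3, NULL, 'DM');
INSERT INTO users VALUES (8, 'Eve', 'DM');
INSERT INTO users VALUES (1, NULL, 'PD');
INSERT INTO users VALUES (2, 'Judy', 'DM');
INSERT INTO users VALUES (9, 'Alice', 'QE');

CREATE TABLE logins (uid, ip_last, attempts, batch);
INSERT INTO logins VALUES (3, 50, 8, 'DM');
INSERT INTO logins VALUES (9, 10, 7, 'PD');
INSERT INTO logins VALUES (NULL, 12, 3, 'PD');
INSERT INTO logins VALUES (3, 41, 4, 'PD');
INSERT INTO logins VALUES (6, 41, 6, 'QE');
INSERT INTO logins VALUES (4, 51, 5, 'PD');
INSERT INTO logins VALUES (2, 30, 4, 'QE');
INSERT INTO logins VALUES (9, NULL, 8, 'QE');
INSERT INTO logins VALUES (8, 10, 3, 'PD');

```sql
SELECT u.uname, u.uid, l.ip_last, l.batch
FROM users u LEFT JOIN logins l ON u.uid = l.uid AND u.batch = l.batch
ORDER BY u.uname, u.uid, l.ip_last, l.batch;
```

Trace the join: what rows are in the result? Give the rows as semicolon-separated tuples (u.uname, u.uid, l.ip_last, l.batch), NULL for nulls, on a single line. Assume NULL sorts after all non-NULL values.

LEFT JOIN keeps every row from `users`; unmatched rows get NULL for `logins`'s columns.
Matching on u.uid = l.uid AND u.batch = l.batch. A NULL in a compared column never satisfies the condition.
- u (uid=NULL, batch=QE) has no partner → padded with NULL.
- u (uid=2, batch=QE) pairs with 1 row(s) of l.
- u (uid=1, batch=QE) has no partner → padded with NULL.
- u (uid=3, batch=DM) pairs with 1 row(s) of l.
- u (uid=8, batch=DM) has no partner → padded with NULL.
- u (uid=1, batch=PD) has no partner → padded with NULL.
- u (uid=2, batch=DM) has no partner → padded with NULL.
- u (uid=9, batch=QE) pairs with 1 row(s) of l.
After projecting and ordering:
u.uname | u.uid | l.ip_last | l.batch
Alice | 1 | NULL | NULL
Alice | 9 | NULL | QE
Eve | 8 | NULL | NULL
Grace | 2 | 30 | QE
Judy | 2 | NULL | NULL
NULL | 1 | NULL | NULL
NULL | 3 | 50 | DM
NULL | NULL | NULL | NULL

(Alice, 1, NULL, NULL); (Alice, 9, NULL, QE); (Eve, 8, NULL, NULL); (Grace, 2, 30, QE); (Judy, 2, NULL, NULL); (NULL, 1, NULL, NULL); (NULL, 3, 50, DM); (NULL, NULL, NULL, NULL)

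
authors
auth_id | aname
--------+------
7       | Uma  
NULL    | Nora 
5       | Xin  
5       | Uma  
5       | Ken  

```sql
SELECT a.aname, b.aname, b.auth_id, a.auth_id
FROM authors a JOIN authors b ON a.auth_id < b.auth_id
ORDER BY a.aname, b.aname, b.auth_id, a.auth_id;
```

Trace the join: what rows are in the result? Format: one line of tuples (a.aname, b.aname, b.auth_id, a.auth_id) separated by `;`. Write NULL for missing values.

(Ken, Uma, 7, 5); (Uma, Uma, 7, 5); (Xin, Uma, 7, 5)

INNER JOIN keeps only pairs where the ON condition holds.
Matching on a.auth_id < b.auth_id. A NULL in a compared column never satisfies the condition.
- a (auth_id=7) has no partner → excluded.
- a (auth_id=NULL) has no partner → excluded.
- a (auth_id=5) pairs with 1 row(s) of b.
- a (auth_id=5) pairs with 1 row(s) of b.
- a (auth_id=5) pairs with 1 row(s) of b.
After projecting and ordering:
a.aname | b.aname | b.auth_id | a.auth_id
Ken | Uma | 7 | 5
Uma | Uma | 7 | 5
Xin | Uma | 7 | 5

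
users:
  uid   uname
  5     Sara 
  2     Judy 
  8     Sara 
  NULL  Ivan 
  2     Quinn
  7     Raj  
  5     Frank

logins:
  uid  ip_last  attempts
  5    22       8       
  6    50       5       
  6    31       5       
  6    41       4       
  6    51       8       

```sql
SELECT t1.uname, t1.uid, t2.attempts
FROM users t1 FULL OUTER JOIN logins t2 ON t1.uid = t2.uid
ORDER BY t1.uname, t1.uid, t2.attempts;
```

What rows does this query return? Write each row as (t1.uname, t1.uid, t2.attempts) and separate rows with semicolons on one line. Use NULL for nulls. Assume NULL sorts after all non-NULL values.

(Frank, 5, 8); (Ivan, NULL, NULL); (Judy, 2, NULL); (Quinn, 2, NULL); (Raj, 7, NULL); (Sara, 5, 8); (Sara, 8, NULL); (NULL, NULL, 4); (NULL, NULL, 5); (NULL, NULL, 5); (NULL, NULL, 8)

FULL OUTER JOIN keeps every row from both sides; unmatched rows get NULL for the other side's columns.
Matching on t1.uid = t2.uid. A NULL in a compared column never satisfies the condition.
- t1[0] uid=5 → 1 match(es) in t2 → 1 row(s).
- t1[1] uid=2 → no match; kept with NULLs on the t2 side.
- t1[2] uid=8 → no match; kept with NULLs on the t2 side.
- t1[3] uid=NULL → no match; kept with NULLs on the t2 side.
- t1[4] uid=2 → no match; kept with NULLs on the t2 side.
- t1[5] uid=7 → no match; kept with NULLs on the t2 side.
- t1[6] uid=5 → 1 match(es) in t2 → 1 row(s).
- 4 t2 row(s) had no t1 match → kept, t1 columns NULL.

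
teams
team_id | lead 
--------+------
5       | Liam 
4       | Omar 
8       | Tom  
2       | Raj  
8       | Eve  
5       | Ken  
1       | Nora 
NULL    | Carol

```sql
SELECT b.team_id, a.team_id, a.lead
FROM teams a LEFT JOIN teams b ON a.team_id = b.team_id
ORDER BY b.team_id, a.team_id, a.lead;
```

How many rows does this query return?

LEFT JOIN keeps every row from `teams a`; unmatched rows get NULL for `teams b`'s columns.
Matching on a.team_id = b.team_id. A NULL in a compared column never satisfies the condition.
Matched pairs: 11; unmatched a rows kept: 1.
Total: 11 matched + 1 padded = 12 rows.

12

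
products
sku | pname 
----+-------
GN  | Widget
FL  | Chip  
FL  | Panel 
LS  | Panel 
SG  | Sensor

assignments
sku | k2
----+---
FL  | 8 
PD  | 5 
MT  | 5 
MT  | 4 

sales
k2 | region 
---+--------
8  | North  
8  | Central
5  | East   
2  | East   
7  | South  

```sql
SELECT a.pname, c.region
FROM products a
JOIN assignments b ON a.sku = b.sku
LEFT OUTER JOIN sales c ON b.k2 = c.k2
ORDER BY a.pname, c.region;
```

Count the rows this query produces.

Evaluate left to right. First `products a INNER JOIN assignments b` on sku: 2 row(s).
Then LEFT JOIN `sales c` on k2: each of those 2 rows is kept; rows whose b.k2 has no match in c get NULL for c's columns.
Result: 4 row(s).

4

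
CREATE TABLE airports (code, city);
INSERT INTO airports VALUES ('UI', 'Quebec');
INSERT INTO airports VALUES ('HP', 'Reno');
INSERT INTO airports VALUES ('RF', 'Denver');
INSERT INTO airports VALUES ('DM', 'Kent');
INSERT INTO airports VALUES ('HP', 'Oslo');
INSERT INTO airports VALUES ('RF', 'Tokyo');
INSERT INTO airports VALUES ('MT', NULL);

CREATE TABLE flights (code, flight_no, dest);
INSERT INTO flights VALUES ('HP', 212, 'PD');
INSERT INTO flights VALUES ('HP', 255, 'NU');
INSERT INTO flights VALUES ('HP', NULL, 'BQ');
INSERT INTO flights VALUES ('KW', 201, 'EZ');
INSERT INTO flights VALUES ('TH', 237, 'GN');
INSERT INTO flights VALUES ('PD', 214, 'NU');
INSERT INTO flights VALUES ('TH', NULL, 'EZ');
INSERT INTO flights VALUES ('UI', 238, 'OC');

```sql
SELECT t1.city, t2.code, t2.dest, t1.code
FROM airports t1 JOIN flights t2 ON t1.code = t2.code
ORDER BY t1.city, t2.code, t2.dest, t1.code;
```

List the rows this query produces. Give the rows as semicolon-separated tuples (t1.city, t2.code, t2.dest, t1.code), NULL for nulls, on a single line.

INNER JOIN keeps only pairs where the ON condition holds.
Matching on t1.code = t2.code.
- t1 (code=UI) pairs with 1 row(s) of t2.
- t1 (code=HP) pairs with 3 row(s) of t2.
- t1 (code=RF) has no partner → excluded.
- t1 (code=DM) has no partner → excluded.
- t1 (code=HP) pairs with 3 row(s) of t2.
- t1 (code=RF) has no partner → excluded.
- t1 (code=MT) has no partner → excluded.
After projecting and ordering:
t1.city | t2.code | t2.dest | t1.code
Oslo | HP | BQ | HP
Oslo | HP | NU | HP
Oslo | HP | PD | HP
Quebec | UI | OC | UI
Reno | HP | BQ | HP
Reno | HP | NU | HP
Reno | HP | PD | HP

(Oslo, HP, BQ, HP); (Oslo, HP, NU, HP); (Oslo, HP, PD, HP); (Quebec, UI, OC, UI); (Reno, HP, BQ, HP); (Reno, HP, NU, HP); (Reno, HP, PD, HP)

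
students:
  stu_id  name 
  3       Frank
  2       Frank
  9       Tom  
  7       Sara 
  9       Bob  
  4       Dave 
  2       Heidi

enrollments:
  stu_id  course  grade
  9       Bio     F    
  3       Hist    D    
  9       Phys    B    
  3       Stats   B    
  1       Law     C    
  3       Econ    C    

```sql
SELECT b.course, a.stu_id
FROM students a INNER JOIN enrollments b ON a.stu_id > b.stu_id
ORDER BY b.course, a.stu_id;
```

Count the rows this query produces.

19

INNER JOIN keeps only pairs where the ON condition holds.
Matching on a.stu_id > b.stu_id.
Matched pairs: 19.
Total: 19 rows.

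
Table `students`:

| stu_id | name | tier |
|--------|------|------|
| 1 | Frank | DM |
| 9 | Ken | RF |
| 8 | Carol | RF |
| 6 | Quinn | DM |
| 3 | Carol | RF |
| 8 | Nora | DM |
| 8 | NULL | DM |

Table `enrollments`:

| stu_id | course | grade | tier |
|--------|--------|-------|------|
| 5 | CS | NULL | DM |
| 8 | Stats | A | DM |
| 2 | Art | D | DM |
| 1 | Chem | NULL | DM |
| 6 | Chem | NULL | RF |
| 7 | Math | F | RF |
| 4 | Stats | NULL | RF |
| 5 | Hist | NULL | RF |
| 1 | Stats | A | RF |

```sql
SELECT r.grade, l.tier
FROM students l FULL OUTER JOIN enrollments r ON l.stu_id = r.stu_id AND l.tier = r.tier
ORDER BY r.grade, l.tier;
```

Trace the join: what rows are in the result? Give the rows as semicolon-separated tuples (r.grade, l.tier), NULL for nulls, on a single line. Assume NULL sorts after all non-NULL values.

(A, DM); (A, DM); (A, NULL); (D, NULL); (F, NULL); (NULL, DM); (NULL, DM); (NULL, RF); (NULL, RF); (NULL, RF); (NULL, NULL); (NULL, NULL); (NULL, NULL); (NULL, NULL)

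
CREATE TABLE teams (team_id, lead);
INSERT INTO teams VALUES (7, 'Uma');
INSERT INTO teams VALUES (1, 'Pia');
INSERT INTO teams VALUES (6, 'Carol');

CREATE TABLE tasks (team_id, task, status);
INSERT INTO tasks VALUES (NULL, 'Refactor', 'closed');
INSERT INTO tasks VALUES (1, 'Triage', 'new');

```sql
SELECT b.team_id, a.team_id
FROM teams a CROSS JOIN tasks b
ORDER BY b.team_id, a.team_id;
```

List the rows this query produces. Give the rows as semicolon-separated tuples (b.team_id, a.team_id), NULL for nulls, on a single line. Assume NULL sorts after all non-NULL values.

(1, 1); (1, 6); (1, 7); (NULL, 1); (NULL, 6); (NULL, 7)

CROSS JOIN pairs every row of `teams` with every row of `tasks`: 3 × 2 = 6 rows.
After projecting and ordering:
b.team_id | a.team_id
1 | 1
1 | 6
1 | 7
NULL | 1
NULL | 6
NULL | 7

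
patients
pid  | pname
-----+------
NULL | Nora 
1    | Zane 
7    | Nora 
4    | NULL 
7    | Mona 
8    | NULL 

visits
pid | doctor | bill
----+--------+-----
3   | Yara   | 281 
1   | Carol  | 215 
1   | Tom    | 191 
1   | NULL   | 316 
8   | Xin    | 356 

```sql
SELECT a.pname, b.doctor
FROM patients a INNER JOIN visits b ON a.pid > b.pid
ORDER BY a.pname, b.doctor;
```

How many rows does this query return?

INNER JOIN keeps only pairs where the ON condition holds.
Matching on a.pid > b.pid. A NULL in a compared column never satisfies the condition.
- a (pid=NULL) has no partner → excluded.
- a (pid=1) has no partner → excluded.
- a (pid=7) pairs with 4 row(s) of b.
- a (pid=4) pairs with 4 row(s) of b.
- a (pid=7) pairs with 4 row(s) of b.
- a (pid=8) pairs with 4 row(s) of b.
Total: 16 rows.

16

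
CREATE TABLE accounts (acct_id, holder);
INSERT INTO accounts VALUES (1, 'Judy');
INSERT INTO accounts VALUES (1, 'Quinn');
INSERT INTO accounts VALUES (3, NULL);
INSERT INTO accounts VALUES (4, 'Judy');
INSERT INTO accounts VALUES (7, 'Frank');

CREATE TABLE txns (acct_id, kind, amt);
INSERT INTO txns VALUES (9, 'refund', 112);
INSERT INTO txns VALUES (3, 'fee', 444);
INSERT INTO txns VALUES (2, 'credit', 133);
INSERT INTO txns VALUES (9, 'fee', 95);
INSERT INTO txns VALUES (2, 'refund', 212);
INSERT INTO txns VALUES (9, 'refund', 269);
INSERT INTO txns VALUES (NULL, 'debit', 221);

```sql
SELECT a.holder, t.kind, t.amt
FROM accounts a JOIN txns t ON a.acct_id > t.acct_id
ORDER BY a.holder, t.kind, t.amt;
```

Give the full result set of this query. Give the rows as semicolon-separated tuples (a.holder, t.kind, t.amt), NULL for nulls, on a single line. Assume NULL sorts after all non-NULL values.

INNER JOIN keeps only pairs where the ON condition holds.
Matching on a.acct_id > t.acct_id. A NULL in a compared column never satisfies the condition.
- a (acct_id=1) has no partner → excluded.
- a (acct_id=1) has no partner → excluded.
- a (acct_id=3) pairs with 2 row(s) of t.
- a (acct_id=4) pairs with 3 row(s) of t.
- a (acct_id=7) pairs with 3 row(s) of t.
After projecting and ordering:
a.holder | t.kind | t.amt
Frank | credit | 133
Frank | fee | 444
Frank | refund | 212
Judy | credit | 133
Judy | fee | 444
Judy | refund | 212
NULL | credit | 133
NULL | refund | 212

(Frank, credit, 133); (Frank, fee, 444); (Frank, refund, 212); (Judy, credit, 133); (Judy, fee, 444); (Judy, refund, 212); (NULL, credit, 133); (NULL, refund, 212)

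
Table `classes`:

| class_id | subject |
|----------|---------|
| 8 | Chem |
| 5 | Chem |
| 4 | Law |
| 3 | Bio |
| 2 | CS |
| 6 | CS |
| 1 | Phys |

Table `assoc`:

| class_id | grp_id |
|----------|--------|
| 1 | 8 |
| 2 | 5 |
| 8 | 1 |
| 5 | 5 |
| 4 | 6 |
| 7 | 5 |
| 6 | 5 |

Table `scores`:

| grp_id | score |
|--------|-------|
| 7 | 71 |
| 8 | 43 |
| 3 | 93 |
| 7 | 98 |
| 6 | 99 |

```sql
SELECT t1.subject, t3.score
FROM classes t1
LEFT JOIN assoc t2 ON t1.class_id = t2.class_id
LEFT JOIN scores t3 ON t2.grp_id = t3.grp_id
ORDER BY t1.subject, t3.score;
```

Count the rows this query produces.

7

Joins associate left-to-right: classes LEFT JOIN assoc on class_id gives 7 intermediate row(s).
Then LEFT JOIN `scores t3` on grp_id: each of those 7 rows is kept; rows whose t2.grp_id has no match in t3 get NULL for t3's columns.
Result: 7 row(s).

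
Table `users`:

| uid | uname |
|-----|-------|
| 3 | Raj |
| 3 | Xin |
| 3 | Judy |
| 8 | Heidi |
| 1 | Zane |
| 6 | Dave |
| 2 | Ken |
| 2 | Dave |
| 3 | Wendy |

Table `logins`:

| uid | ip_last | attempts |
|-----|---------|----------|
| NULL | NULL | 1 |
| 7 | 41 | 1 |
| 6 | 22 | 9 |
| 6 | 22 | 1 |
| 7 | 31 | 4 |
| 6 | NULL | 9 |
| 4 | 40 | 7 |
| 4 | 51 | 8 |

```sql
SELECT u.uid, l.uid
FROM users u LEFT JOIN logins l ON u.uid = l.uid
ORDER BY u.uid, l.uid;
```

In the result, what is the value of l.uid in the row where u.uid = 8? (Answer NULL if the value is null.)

NULL

LEFT JOIN keeps every row from `users`; unmatched rows get NULL for `logins`'s columns.
Matching on u.uid = l.uid. A NULL in a compared column never satisfies the condition.
- u[0] uid=3 → no match; kept with NULLs on the l side.
- u[1] uid=3 → no match; kept with NULLs on the l side.
- u[2] uid=3 → no match; kept with NULLs on the l side.
- u[3] uid=8 → no match; kept with NULLs on the l side.
- u[4] uid=1 → no match; kept with NULLs on the l side.
- u[5] uid=6 → 3 match(es) in l → 3 row(s).
- u[6] uid=2 → no match; kept with NULLs on the l side.
- u[7] uid=2 → no match; kept with NULLs on the l side.
- u[8] uid=3 → no match; kept with NULLs on the l side.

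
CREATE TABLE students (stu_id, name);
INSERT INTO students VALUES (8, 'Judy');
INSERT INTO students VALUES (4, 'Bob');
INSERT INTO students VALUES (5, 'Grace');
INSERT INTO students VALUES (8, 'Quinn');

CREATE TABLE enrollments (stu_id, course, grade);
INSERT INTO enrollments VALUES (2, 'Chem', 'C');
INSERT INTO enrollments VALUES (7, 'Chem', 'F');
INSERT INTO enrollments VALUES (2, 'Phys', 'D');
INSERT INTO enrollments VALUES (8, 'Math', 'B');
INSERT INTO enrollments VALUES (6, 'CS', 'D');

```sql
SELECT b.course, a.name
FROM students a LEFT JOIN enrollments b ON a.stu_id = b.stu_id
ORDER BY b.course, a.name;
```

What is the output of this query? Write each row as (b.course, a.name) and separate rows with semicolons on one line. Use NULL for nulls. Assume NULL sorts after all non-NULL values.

LEFT JOIN keeps every row from `students`; unmatched rows get NULL for `enrollments`'s columns.
Matching on a.stu_id = b.stu_id.
- a (stu_id=8) pairs with 1 row(s) of b.
- a (stu_id=4) has no partner → padded with NULL.
- a (stu_id=5) has no partner → padded with NULL.
- a (stu_id=8) pairs with 1 row(s) of b.
After projecting and ordering:
b.course | a.name
Math | Judy
Math | Quinn
NULL | Bob
NULL | Grace

(Math, Judy); (Math, Quinn); (NULL, Bob); (NULL, Grace)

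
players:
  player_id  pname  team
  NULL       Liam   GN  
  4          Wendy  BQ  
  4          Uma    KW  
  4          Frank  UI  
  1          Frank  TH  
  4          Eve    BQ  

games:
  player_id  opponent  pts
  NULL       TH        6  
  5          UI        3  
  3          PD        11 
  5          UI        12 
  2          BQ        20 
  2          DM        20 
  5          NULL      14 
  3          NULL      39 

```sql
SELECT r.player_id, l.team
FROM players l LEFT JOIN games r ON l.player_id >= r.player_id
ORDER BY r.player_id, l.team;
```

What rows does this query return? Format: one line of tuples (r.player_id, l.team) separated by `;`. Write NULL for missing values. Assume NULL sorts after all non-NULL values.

(2, BQ); (2, BQ); (2, BQ); (2, BQ); (2, KW); (2, KW); (2, UI); (2, UI); (3, BQ); (3, BQ); (3, BQ); (3, BQ); (3, KW); (3, KW); (3, UI); (3, UI); (NULL, GN); (NULL, TH)

LEFT JOIN keeps every row from `players`; unmatched rows get NULL for `games`'s columns.
Matching on l.player_id >= r.player_id. A NULL in a compared column never satisfies the condition.
Matched pairs: 16; unmatched l rows kept: 2.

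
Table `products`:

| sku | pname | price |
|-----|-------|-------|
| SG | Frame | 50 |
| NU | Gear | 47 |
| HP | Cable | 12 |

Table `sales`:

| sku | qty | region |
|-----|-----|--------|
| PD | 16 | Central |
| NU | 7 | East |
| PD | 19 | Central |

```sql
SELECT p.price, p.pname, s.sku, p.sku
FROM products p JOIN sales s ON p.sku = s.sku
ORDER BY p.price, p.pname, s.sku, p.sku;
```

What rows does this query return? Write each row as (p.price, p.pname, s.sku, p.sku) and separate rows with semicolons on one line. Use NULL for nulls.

INNER JOIN keeps only pairs where the ON condition holds.
Matching on p.sku = s.sku.
- sku=SG: no matching s row, dropped.
- sku=NU: 1 matching s row(s), so 1 row(s) emitted.
- sku=HP: no matching s row, dropped.
After projecting and ordering:
p.price | p.pname | s.sku | p.sku
47 | Gear | NU | NU

(47, Gear, NU, NU)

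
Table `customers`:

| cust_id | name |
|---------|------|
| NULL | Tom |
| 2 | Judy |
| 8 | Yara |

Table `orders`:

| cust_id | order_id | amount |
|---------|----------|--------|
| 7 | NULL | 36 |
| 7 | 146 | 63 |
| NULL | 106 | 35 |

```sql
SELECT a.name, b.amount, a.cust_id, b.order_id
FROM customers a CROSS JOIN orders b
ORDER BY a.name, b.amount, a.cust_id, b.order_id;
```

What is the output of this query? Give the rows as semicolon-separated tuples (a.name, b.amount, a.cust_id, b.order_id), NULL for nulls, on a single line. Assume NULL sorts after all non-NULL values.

(Judy, 35, 2, 106); (Judy, 36, 2, NULL); (Judy, 63, 2, 146); (Tom, 35, NULL, 106); (Tom, 36, NULL, NULL); (Tom, 63, NULL, 146); (Yara, 35, 8, 106); (Yara, 36, 8, NULL); (Yara, 63, 8, 146)

CROSS JOIN pairs every row of `customers` with every row of `orders`: 3 × 3 = 9 rows.
After projecting and ordering:
a.name | b.amount | a.cust_id | b.order_id
Judy | 35 | 2 | 106
Judy | 36 | 2 | NULL
Judy | 63 | 2 | 146
Tom | 35 | NULL | 106
Tom | 36 | NULL | NULL
Tom | 63 | NULL | 146
Yara | 35 | 8 | 106
Yara | 36 | 8 | NULL
Yara | 63 | 8 | 146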